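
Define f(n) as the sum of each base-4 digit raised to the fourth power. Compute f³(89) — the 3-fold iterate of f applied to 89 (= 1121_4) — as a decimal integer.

89 = (1,1,2,1)_4 → 1⁴ + 1⁴ + 2⁴ + 1⁴ = 19
19 = (1,0,3)_4 → 1⁴ + 0⁴ + 3⁴ = 82
82 = (1,1,0,2)_4 → 1⁴ + 1⁴ + 0⁴ + 2⁴ = 18

18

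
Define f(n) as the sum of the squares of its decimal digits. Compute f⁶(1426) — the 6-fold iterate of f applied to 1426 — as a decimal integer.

58

1426 → 1² + 4² + 2² + 6² = 1 + 16 + 4 + 36 = 57
57 → 5² + 7² = 25 + 49 = 74
74 → 7² + 4² = 49 + 16 = 65
65 → 6² + 5² = 36 + 25 = 61
61 → 6² + 1² = 36 + 1 = 37
37 → 3² + 7² = 9 + 49 = 58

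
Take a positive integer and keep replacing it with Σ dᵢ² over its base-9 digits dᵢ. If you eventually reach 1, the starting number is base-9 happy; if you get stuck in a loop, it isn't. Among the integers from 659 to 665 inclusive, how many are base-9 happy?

2

659: 659 → 69 → 85 → 17 → 65 → 53 → 89 → 65  — not base-9 happy
660: 660 → 74 → 68 → 74  — not base-9 happy
661: 661 → 81 → 1  — base-9 happy
662: 662 → 90 → 2 → 4 → 16 → 50 → 50  — not base-9 happy
663: 663 → 101 → 9 → 1  — base-9 happy
664: 664 → 114 → 46 → 26 → 68 → 74 → 68  — not base-9 happy
665: 665 → 129 → 35 → 73 → 65 → 53 → 89 → 65  — not base-9 happy
base-9 happy: 661, 663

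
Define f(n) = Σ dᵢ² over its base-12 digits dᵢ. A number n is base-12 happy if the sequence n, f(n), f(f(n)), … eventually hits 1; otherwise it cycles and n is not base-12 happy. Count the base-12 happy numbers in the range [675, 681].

1

675: 675 → 89 → 74 → 40 → 25 → 5 → 25  (repeats 25)
676: 676 → 96 → 64 → 41 → 34 → 104 → 128 → 164 → 66 → 61 → 26 → 8 → 64  (repeats 64)
677: 677 → 105 → 145 → 2 → 4 → 16 → 17 → 26 → 8 → 64 → 41 → 34 → 104 → 128 → 164 → 66 → 61 → 26  (repeats 26)
678: 678 → 116 → 145 → 2 → 4 → 16 → 17 → 26 → 8 → 64 → 41 → 34 → 104 → 128 → 164 → 66 → 61 → 26  (repeats 26)
679: 679 → 129 → 181 → 11 → 121 → 101 → 89 → 74 → 40 → 25 → 5 → 25  (repeats 25)
680: 680 → 144 → 1  (reaches 1)
681: 681 → 161 → 27 → 13 → 2 → 4 → 16 → 17 → 26 → 8 → 64 → 41 → 34 → 104 → 128 → 164 → 66 → 61 → 26  (repeats 26)
base-12 happy: 680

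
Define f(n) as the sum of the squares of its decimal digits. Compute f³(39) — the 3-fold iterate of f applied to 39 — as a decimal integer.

39 → 3² + 9² = 90
90 → 9² + 0² = 81
81 → 8² + 1² = 65

65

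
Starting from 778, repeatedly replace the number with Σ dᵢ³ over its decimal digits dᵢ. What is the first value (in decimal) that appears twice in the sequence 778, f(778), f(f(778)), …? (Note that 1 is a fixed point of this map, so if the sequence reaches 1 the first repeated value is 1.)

1

778 → 7³ + 7³ + 8³ = 343 + 343 + 512 = 1198
1198 → 1³ + 1³ + 9³ + 8³ = 1 + 1 + 729 + 512 = 1243
1243 → 1³ + 2³ + 4³ + 3³ = 1 + 8 + 64 + 27 = 100
100 → 1³ + 0³ + 0³ = 1 + 0 + 0 = 1  — reached the fixed point 1.
1 → 1, so 1 is the first repeated value.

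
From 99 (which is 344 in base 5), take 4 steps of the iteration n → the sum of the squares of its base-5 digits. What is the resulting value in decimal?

1

99 = (3,4,4)_5 → 3² + 4² + 4² = 9 + 16 + 16 = 41
41 = (1,3,1)_5 → 1² + 3² + 1² = 1 + 9 + 1 = 11
11 = (2,1)_5 → 2² + 1² = 4 + 1 = 5
5 = (1,0)_5 → 1² + 0² = 1 + 0 = 1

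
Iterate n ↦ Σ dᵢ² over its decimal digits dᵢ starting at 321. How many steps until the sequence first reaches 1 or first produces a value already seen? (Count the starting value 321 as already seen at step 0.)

15

321 → 3² + 2² + 1² = 9 + 4 + 1 = 14
14 → 1² + 4² = 1 + 16 = 17
17 → 1² + 7² = 1 + 49 = 50
50 → 5² + 0² = 25 + 0 = 25
25 → 2² + 5² = 4 + 25 = 29
29 → 2² + 9² = 4 + 81 = 85
85 → 8² + 5² = 64 + 25 = 89
89 → 8² + 9² = 64 + 81 = 145
145 → 1² + 4² + 5² = 1 + 16 + 25 = 42
42 → 4² + 2² = 16 + 4 = 20
20 → 2² + 0² = 4 + 0 = 4
4 → 4² = 16
16 → 1² + 6² = 1 + 36 = 37
37 → 3² + 7² = 9 + 49 = 58
58 → 5² + 8² = 25 + 64 = 89  — 89 repeats.
That took 15 steps.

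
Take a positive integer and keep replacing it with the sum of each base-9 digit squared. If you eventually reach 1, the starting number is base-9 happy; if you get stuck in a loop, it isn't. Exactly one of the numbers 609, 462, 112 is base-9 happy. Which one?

609

609: 609 → 101 → 9 → 1  — reaches 1 (base-9 happy)
462: 462 → 70 → 98 → 66 → 58 → 52 → 74 → 68 → 74  — repeats 74 (not base-9 happy)
112: 112 → 26 → 68 → 74 → 68  — repeats 68 (not base-9 happy)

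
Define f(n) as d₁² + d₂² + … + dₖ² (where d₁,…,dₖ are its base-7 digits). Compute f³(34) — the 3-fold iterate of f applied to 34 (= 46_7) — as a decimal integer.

10

34 = (4,6)_7 → 52
52 = (1,0,3)_7 → 10
10 = (1,3)_7 → 10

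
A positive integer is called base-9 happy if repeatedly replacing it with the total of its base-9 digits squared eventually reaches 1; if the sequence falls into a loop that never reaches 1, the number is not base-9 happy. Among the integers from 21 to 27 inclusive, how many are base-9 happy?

21: 21 → 13 → 17 → 65 → 53 → 89 → 65  (repeats 65)
22: 22 → 20 → 8 → 64 → 50 → 50  (repeats 50)
23: 23 → 29 → 13 → 17 → 65 → 53 → 89 → 65  (repeats 65)
24: 24 → 40 → 32 → 34 → 58 → 52 → 74 → 68 → 74  (repeats 74)
25: 25 → 53 → 89 → 65 → 53  (repeats 53)
26: 26 → 68 → 74 → 68  (repeats 68)
27: 27 → 9 → 1  (reaches 1)
base-9 happy: 27

1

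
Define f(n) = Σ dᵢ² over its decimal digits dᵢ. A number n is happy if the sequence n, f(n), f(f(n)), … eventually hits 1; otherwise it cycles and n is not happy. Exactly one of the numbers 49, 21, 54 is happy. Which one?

49

49: 49 → 97 → 130 → 10 → 1  — reaches 1 (happy)
21: 21 → 5 → 25 → 29 → 85 → 89 → 145 → 42 → 20 → 4 → 16 → 37 → 58 → 89  — repeats 89 (not happy)
54: 54 → 41 → 17 → 50 → 25 → 29 → 85 → 89 → 145 → 42 → 20 → 4 → 16 → 37 → 58 → 89  — repeats 89 (not happy)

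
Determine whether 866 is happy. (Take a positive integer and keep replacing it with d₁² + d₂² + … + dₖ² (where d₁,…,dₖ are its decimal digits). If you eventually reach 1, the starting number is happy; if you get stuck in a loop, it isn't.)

not happy

866 → 8² + 6² + 6² = 136
136 → 1² + 3² + 6² = 46
46 → 4² + 6² = 52
52 → 5² + 2² = 29
29 → 2² + 9² = 85
85 → 8² + 5² = 89
89 → 8² + 9² = 145
145 → 1² + 4² + 5² = 42
42 → 4² + 2² = 20
20 → 2² + 0² = 4
4 → 4² = 16
16 → 1² + 6² = 37
37 → 3² + 7² = 58
58 → 5² + 8² = 89  — 89 already seen; the sequence cycles without reaching 1.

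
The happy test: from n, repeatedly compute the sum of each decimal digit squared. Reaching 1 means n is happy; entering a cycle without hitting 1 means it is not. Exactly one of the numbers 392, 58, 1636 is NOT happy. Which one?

392: 392 → 94 → 97 → 130 → 10 → 1  — reaches 1 (happy)
58: 58 → 89 → 145 → 42 → 20 → 4 → 16 → 37 → 58  — repeats 58 (not happy)
1636: 1636 → 82 → 68 → 100 → 1  — reaches 1 (happy)

58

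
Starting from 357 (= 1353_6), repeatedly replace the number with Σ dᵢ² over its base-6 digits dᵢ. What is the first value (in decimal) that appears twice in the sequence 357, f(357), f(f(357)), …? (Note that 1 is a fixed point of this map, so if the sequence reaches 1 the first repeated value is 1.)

357 = (1,3,5,3)_6 → 1² + 3² + 5² + 3² = 44
44 = (1,1,2)_6 → 1² + 1² + 2² = 6
6 = (1,0)_6 → 1² + 0² = 1  — reached the fixed point 1.
1 → 1, so 1 is the first repeated value.

1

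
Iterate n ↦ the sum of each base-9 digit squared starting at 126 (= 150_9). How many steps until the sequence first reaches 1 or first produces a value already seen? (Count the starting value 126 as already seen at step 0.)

4

126 = (1,5,0)_9 → 1² + 5² + 0² = 1 + 25 + 0 = 26
26 = (2,8)_9 → 2² + 8² = 4 + 64 = 68
68 = (7,5)_9 → 7² + 5² = 49 + 25 = 74
74 = (8,2)_9 → 8² + 2² = 64 + 4 = 68  — 68 repeats.
That took 4 steps.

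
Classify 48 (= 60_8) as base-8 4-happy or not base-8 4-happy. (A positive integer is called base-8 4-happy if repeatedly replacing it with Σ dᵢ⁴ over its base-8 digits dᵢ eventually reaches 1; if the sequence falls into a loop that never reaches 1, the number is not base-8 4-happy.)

48 = (6,0)_8 → 6⁴ + 0⁴ = 1296 + 0 = 1296
1296 = (2,4,2,0)_8 → 2⁴ + 4⁴ + 2⁴ + 0⁴ = 16 + 256 + 16 + 0 = 288
288 = (4,4,0)_8 → 4⁴ + 4⁴ + 0⁴ = 256 + 256 + 0 = 512
512 = (1,0,0,0)_8 → 1⁴ + 0⁴ + 0⁴ + 0⁴ = 1 + 0 + 0 + 0 = 1  — reached 1.

base-8 4-happy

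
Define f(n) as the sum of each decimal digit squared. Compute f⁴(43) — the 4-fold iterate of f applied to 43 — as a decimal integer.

89

43 → 4² + 3² = 16 + 9 = 25
25 → 2² + 5² = 4 + 25 = 29
29 → 2² + 9² = 4 + 81 = 85
85 → 8² + 5² = 64 + 25 = 89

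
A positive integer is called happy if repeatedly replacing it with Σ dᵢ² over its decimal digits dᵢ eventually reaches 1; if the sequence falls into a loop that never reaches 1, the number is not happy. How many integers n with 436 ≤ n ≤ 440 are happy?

1

436: 436 → 61 → 37 → 58 → 89 → 145 → 42 → 20 → 4 → 16 → 37  (repeats 37)
437: 437 → 74 → 65 → 61 → 37 → 58 → 89 → 145 → 42 → 20 → 4 → 16 → 37  (repeats 37)
438: 438 → 89 → 145 → 42 → 20 → 4 → 16 → 37 → 58 → 89  (repeats 89)
439: 439 → 106 → 37 → 58 → 89 → 145 → 42 → 20 → 4 → 16 → 37  (repeats 37)
440: 440 → 32 → 13 → 10 → 1  (reaches 1)
happy: 440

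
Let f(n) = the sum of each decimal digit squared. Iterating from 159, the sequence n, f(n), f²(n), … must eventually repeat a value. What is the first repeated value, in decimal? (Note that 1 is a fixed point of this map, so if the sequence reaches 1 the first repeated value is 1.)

89

159 → 1² + 5² + 9² = 107
107 → 1² + 0² + 7² = 50
50 → 5² + 0² = 25
25 → 2² + 5² = 29
29 → 2² + 9² = 85
85 → 8² + 5² = 89
89 → 8² + 9² = 145
145 → 1² + 4² + 5² = 42
42 → 4² + 2² = 20
20 → 2² + 0² = 4
4 → 4² = 16
16 → 1² + 6² = 37
37 → 3² + 7² = 58
58 → 5² + 8² = 89  — 89 already appeared earlier.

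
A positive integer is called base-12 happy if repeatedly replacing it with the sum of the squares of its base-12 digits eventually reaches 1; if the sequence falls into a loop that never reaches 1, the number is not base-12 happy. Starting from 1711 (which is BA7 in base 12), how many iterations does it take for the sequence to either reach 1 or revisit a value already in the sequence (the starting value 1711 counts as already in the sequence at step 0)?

1711 = (11,10,7)_12 → 11² + 10² + 7² = 121 + 100 + 49 = 270
270 = (1,10,6)_12 → 1² + 10² + 6² = 1 + 100 + 36 = 137
137 = (11,5)_12 → 11² + 5² = 121 + 25 = 146
146 = (1,0,2)_12 → 1² + 0² + 2² = 1 + 0 + 4 = 5
5 = (5)_12 → 5² = 25
25 = (2,1)_12 → 2² + 1² = 4 + 1 = 5  — 5 repeats.
That took 6 steps.

6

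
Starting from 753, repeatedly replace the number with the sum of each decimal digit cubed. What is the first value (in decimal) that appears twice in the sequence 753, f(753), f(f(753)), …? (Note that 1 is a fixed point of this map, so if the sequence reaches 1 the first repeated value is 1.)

753 → 7³ + 5³ + 3³ = 343 + 125 + 27 = 495
495 → 4³ + 9³ + 5³ = 64 + 729 + 125 = 918
918 → 9³ + 1³ + 8³ = 729 + 1 + 512 = 1242
1242 → 1³ + 2³ + 4³ + 2³ = 1 + 8 + 64 + 8 = 81
81 → 8³ + 1³ = 512 + 1 = 513
513 → 5³ + 1³ + 3³ = 125 + 1 + 27 = 153
153 → 1³ + 5³ + 3³ = 1 + 125 + 27 = 153  — 153 already appeared earlier.

153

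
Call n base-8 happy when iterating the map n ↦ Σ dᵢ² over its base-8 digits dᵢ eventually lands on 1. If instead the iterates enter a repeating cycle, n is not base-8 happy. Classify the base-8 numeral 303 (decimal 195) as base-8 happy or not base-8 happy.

195 = (3,0,3)_8 → 3² + 0² + 3² = 18
18 = (2,2)_8 → 2² + 2² = 8
8 = (1,0)_8 → 1² + 0² = 1  — reached 1.

base-8 happy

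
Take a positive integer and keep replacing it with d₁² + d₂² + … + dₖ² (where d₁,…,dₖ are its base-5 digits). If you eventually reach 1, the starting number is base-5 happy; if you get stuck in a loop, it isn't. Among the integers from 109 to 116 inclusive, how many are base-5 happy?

109: 109 → 33 → 11 → 5 → 1  — base-5 happy
110: 110 → 20 → 16 → 10 → 4 → 16  — not base-5 happy
111: 111 → 21 → 17 → 13 → 13  — not base-5 happy
112: 112 → 24 → 32 → 6 → 2 → 4 → 16 → 10 → 4  — not base-5 happy
113: 113 → 29 → 17 → 13 → 13  — not base-5 happy
114: 114 → 36 → 6 → 2 → 4 → 16 → 10 → 4  — not base-5 happy
115: 115 → 25 → 1  — base-5 happy
116: 116 → 26 → 2 → 4 → 16 → 10 → 4  — not base-5 happy
base-5 happy: 109, 115

2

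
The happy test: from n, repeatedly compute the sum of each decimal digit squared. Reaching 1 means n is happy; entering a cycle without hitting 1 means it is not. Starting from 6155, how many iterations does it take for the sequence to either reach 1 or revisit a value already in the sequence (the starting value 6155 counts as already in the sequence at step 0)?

6155 → 87
87 → 113
113 → 11
11 → 2
2 → 4
4 → 16
16 → 37
37 → 58
58 → 89
89 → 145
145 → 42
42 → 20
20 → 4  — 4 repeats.
That took 13 steps.

13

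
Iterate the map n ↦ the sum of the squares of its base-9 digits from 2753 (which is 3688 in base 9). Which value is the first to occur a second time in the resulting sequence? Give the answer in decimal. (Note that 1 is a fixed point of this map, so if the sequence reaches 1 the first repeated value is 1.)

2753 = (3,6,8,8)_9 → 3² + 6² + 8² + 8² = 173
173 = (2,1,2)_9 → 2² + 1² + 2² = 9
9 = (1,0)_9 → 1² + 0² = 1  — reached the fixed point 1.
1 → 1, so 1 is the first repeated value.

1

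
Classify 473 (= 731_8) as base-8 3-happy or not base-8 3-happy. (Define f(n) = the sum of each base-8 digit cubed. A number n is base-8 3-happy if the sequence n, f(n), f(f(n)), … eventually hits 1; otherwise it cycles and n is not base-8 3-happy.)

473 = (7,3,1)_8 → 7³ + 3³ + 1³ = 371
371 = (5,6,3)_8 → 5³ + 6³ + 3³ = 368
368 = (5,6,0)_8 → 5³ + 6³ + 0³ = 341
341 = (5,2,5)_8 → 5³ + 2³ + 5³ = 258
258 = (4,0,2)_8 → 4³ + 0³ + 2³ = 72
72 = (1,1,0)_8 → 1³ + 1³ + 0³ = 2
2 = (2)_8 → 2³ = 8
8 = (1,0)_8 → 1³ + 0³ = 1  — reached 1.

base-8 3-happy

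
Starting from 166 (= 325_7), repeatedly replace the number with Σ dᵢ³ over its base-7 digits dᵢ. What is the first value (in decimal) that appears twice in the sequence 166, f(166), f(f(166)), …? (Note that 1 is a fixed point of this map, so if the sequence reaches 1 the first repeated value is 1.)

166 = (3,2,5)_7 → 3³ + 2³ + 5³ = 27 + 8 + 125 = 160
160 = (3,1,6)_7 → 3³ + 1³ + 6³ = 27 + 1 + 216 = 244
244 = (4,6,6)_7 → 4³ + 6³ + 6³ = 64 + 216 + 216 = 496
496 = (1,3,0,6)_7 → 1³ + 3³ + 0³ + 6³ = 1 + 27 + 0 + 216 = 244  — 244 already appeared earlier.

244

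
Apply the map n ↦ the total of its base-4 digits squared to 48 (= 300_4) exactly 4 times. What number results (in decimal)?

48 = (3,0,0)_4 → 3² + 0² + 0² = 9 + 0 + 0 = 9
9 = (2,1)_4 → 2² + 1² = 4 + 1 = 5
5 = (1,1)_4 → 1² + 1² = 1 + 1 = 2
2 = (2)_4 → 2² = 4

4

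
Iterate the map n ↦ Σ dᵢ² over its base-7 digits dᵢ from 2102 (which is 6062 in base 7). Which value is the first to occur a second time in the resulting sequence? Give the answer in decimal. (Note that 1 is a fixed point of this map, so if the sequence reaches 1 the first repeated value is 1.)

2102 = (6,0,6,2)_7 → 6² + 0² + 6² + 2² = 36 + 0 + 36 + 4 = 76
76 = (1,3,6)_7 → 1² + 3² + 6² = 1 + 9 + 36 = 46
46 = (6,4)_7 → 6² + 4² = 36 + 16 = 52
52 = (1,0,3)_7 → 1² + 0² + 3² = 1 + 0 + 9 = 10
10 = (1,3)_7 → 1² + 3² = 1 + 9 = 10  — 10 already appeared earlier.

10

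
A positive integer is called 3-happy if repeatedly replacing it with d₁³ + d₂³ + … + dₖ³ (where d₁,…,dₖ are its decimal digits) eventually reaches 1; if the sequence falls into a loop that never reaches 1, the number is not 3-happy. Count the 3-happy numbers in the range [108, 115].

1

108: 108 → 513 → 153 → 153  — not 3-happy
109: 109 → 730 → 370 → 370  — not 3-happy
110: 110 → 2 → 8 → 512 → 134 → 92 → 737 → 713 → 371 → 371  — not 3-happy
111: 111 → 3 → 27 → 351 → 153 → 153  — not 3-happy
112: 112 → 10 → 1  — 3-happy
113: 113 → 29 → 737 → 713 → 371 → 371  — not 3-happy
114: 114 → 66 → 432 → 99 → 1458 → 702 → 351 → 153 → 153  — not 3-happy
115: 115 → 127 → 352 → 160 → 217 → 352  — not 3-happy
3-happy: 112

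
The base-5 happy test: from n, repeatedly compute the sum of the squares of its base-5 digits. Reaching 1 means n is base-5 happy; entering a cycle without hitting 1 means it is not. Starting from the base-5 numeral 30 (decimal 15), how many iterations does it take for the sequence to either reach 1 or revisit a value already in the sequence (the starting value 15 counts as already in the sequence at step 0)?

15 = (3,0)_5 → 3² + 0² = 9 + 0 = 9
9 = (1,4)_5 → 1² + 4² = 1 + 16 = 17
17 = (3,2)_5 → 3² + 2² = 9 + 4 = 13
13 = (2,3)_5 → 2² + 3² = 4 + 9 = 13  — 13 repeats.
That took 4 steps.

4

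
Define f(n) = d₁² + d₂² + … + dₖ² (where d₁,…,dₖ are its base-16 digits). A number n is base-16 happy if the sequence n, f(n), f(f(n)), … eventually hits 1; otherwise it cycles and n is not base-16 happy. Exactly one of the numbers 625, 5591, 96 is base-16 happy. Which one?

96

625: 625 → 54 → 45 → 173 → 269 → 170 → 200 → 208 → 169 → 181 → 146 → 85 → 50 → 13 → 169  — repeats 169 (not base-16 happy)
5591: 5591 → 244 → 241 → 226 → 200 → 208 → 169 → 181 → 146 → 85 → 50 → 13 → 169  — repeats 169 (not base-16 happy)
96: 96 → 36 → 20 → 17 → 2 → 4 → 16 → 1  — reaches 1 (base-16 happy)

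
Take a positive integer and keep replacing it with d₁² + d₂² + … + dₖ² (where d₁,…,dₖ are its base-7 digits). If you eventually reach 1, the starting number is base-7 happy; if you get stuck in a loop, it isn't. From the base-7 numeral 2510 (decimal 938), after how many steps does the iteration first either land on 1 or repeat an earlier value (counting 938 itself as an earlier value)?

938 = (2,5,1,0)_7 → 2² + 5² + 1² + 0² = 30
30 = (4,2)_7 → 4² + 2² = 20
20 = (2,6)_7 → 2² + 6² = 40
40 = (5,5)_7 → 5² + 5² = 50
50 = (1,0,1)_7 → 1² + 0² + 1² = 2
2 = (2)_7 → 2² = 4
4 = (4)_7 → 4² = 16
16 = (2,2)_7 → 2² + 2² = 8
8 = (1,1)_7 → 1² + 1² = 2  — 2 repeats.
That took 9 steps.

9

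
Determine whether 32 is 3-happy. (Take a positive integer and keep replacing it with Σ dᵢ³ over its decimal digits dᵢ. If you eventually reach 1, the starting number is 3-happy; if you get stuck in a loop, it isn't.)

32 → 3³ + 2³ = 27 + 8 = 35
35 → 3³ + 5³ = 27 + 125 = 152
152 → 1³ + 5³ + 2³ = 1 + 125 + 8 = 134
134 → 1³ + 3³ + 4³ = 1 + 27 + 64 = 92
92 → 9³ + 2³ = 729 + 8 = 737
737 → 7³ + 3³ + 7³ = 343 + 27 + 343 = 713
713 → 7³ + 1³ + 3³ = 343 + 1 + 27 = 371
371 → 3³ + 7³ + 1³ = 27 + 343 + 1 = 371  — 371 already seen; the sequence cycles without reaching 1.

not 3-happy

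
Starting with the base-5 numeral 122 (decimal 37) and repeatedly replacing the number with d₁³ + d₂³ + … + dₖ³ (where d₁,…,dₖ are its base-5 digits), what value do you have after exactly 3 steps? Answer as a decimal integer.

37 = (1,2,2)_5 → 1³ + 2³ + 2³ = 1 + 8 + 8 = 17
17 = (3,2)_5 → 3³ + 2³ = 27 + 8 = 35
35 = (1,2,0)_5 → 1³ + 2³ + 0³ = 1 + 8 + 0 = 9

9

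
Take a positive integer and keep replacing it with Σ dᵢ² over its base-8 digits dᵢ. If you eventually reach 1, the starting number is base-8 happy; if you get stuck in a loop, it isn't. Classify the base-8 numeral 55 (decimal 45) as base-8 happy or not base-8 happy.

not base-8 happy

45 = (5,5)_8 → 5² + 5² = 50
50 = (6,2)_8 → 6² + 2² = 40
40 = (5,0)_8 → 5² + 0² = 25
25 = (3,1)_8 → 3² + 1² = 10
10 = (1,2)_8 → 1² + 2² = 5
5 = (5)_8 → 5² = 25  — 25 already seen; the sequence cycles without reaching 1.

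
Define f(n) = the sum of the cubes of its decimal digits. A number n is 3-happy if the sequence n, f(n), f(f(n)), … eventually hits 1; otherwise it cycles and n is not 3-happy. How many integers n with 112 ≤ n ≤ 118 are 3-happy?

112: 112 → 10 → 1  (reaches 1)
113: 113 → 29 → 737 → 713 → 371 → 371  (repeats 371)
114: 114 → 66 → 432 → 99 → 1458 → 702 → 351 → 153 → 153  (repeats 153)
115: 115 → 127 → 352 → 160 → 217 → 352  (repeats 352)
116: 116 → 218 → 521 → 134 → 92 → 737 → 713 → 371 → 371  (repeats 371)
117: 117 → 345 → 216 → 225 → 141 → 66 → 432 → 99 → 1458 → 702 → 351 → 153 → 153  (repeats 153)
118: 118 → 514 → 190 → 730 → 370 → 370  (repeats 370)
3-happy: 112

1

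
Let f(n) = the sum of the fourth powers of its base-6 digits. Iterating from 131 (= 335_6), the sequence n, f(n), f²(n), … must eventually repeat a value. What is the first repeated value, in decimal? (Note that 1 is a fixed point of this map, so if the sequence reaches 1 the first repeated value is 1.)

963

131 = (3,3,5)_6 → 787
787 = (3,3,5,1)_6 → 788
788 = (3,3,5,2)_6 → 803
803 = (3,4,1,5)_6 → 963
963 = (4,2,4,3)_6 → 609
609 = (2,4,5,3)_6 → 978
978 = (4,3,1,0)_6 → 338
338 = (1,3,2,2)_6 → 114
114 = (3,1,0)_6 → 82
82 = (2,1,4)_6 → 273
273 = (1,1,3,3)_6 → 164
164 = (4,3,2)_6 → 353
353 = (1,3,4,5)_6 → 963  — 963 already appeared earlier.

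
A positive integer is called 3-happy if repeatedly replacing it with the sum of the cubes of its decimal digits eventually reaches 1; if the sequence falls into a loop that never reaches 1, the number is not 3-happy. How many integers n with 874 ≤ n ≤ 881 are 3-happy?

1

874: 874 → 919 → 1459 → 919  — not 3-happy
875: 875 → 980 → 1241 → 74 → 407 → 407  — not 3-happy
876: 876 → 1071 → 345 → 216 → 225 → 141 → 66 → 432 → 99 → 1458 → 702 → 351 → 153 → 153  — not 3-happy
877: 877 → 1198 → 1243 → 100 → 1  — 3-happy
878: 878 → 1367 → 587 → 980 → 1241 → 74 → 407 → 407  — not 3-happy
879: 879 → 1584 → 702 → 351 → 153 → 153  — not 3-happy
880: 880 → 1024 → 73 → 370 → 370  — not 3-happy
881: 881 → 1025 → 134 → 92 → 737 → 713 → 371 → 371  — not 3-happy
3-happy: 877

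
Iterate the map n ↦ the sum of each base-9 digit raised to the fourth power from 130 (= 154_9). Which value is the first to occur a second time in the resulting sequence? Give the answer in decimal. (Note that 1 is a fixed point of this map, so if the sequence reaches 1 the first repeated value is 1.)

130 = (1,5,4)_9 → 882
882 = (1,1,8,0)_9 → 4098
4098 = (5,5,5,3)_9 → 1956
1956 = (2,6,1,3)_9 → 1394
1394 = (1,8,1,8)_9 → 8194
8194 = (1,2,2,1,4)_9 → 290
290 = (3,5,2)_9 → 722
722 = (8,8,2)_9 → 8208
8208 = (1,2,2,3,0)_9 → 114
114 = (1,3,6)_9 → 1378
1378 = (1,8,0,1)_9 → 4098  — 4098 already appeared earlier.

4098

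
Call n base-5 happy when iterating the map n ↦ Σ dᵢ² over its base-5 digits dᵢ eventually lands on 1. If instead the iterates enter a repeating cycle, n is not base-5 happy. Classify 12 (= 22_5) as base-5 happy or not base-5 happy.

not base-5 happy

12 = (2,2)_5 → 2² + 2² = 4 + 4 = 8
8 = (1,3)_5 → 1² + 3² = 1 + 9 = 10
10 = (2,0)_5 → 2² + 0² = 4 + 0 = 4
4 = (4)_5 → 4² = 16
16 = (3,1)_5 → 3² + 1² = 9 + 1 = 10  — 10 already seen; the sequence cycles without reaching 1.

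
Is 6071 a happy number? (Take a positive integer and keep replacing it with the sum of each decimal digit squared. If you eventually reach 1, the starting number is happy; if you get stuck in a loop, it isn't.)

6071 → 86
86 → 100
100 → 1  — reached 1.

happy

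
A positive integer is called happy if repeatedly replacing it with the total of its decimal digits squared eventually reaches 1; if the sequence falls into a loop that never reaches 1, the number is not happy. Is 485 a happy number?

not happy

485 → 4² + 8² + 5² = 16 + 64 + 25 = 105
105 → 1² + 0² + 5² = 1 + 0 + 25 = 26
26 → 2² + 6² = 4 + 36 = 40
40 → 4² + 0² = 16 + 0 = 16
16 → 1² + 6² = 1 + 36 = 37
37 → 3² + 7² = 9 + 49 = 58
58 → 5² + 8² = 25 + 64 = 89
89 → 8² + 9² = 64 + 81 = 145
145 → 1² + 4² + 5² = 1 + 16 + 25 = 42
42 → 4² + 2² = 16 + 4 = 20
20 → 2² + 0² = 4 + 0 = 4
4 → 4² = 16  — 16 already seen; the sequence cycles without reaching 1.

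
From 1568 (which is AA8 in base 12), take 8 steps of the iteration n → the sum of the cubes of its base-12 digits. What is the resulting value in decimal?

190

1568 = (10,10,8)_12 → 10³ + 10³ + 8³ = 1000 + 1000 + 512 = 2512
2512 = (1,5,5,4)_12 → 1³ + 5³ + 5³ + 4³ = 1 + 125 + 125 + 64 = 315
315 = (2,2,3)_12 → 2³ + 2³ + 3³ = 8 + 8 + 27 = 43
43 = (3,7)_12 → 3³ + 7³ = 27 + 343 = 370
370 = (2,6,10)_12 → 2³ + 6³ + 10³ = 8 + 216 + 1000 = 1224
1224 = (8,6,0)_12 → 8³ + 6³ + 0³ = 512 + 216 + 0 = 728
728 = (5,0,8)_12 → 5³ + 0³ + 8³ = 125 + 0 + 512 = 637
637 = (4,5,1)_12 → 4³ + 5³ + 1³ = 64 + 125 + 1 = 190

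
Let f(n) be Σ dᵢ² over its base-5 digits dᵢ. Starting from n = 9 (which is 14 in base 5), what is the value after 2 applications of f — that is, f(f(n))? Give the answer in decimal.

9 = (1,4)_5 → 1² + 4² = 1 + 16 = 17
17 = (3,2)_5 → 3² + 2² = 9 + 4 = 13

13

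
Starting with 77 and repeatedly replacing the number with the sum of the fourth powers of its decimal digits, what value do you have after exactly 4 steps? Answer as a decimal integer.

77 → 7⁴ + 7⁴ = 4802
4802 → 4⁴ + 8⁴ + 0⁴ + 2⁴ = 4368
4368 → 4⁴ + 3⁴ + 6⁴ + 8⁴ = 5729
5729 → 5⁴ + 7⁴ + 2⁴ + 9⁴ = 9603

9603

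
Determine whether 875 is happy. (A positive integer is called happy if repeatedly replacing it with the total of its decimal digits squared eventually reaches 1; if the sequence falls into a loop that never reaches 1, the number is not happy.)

875 → 8² + 7² + 5² = 138
138 → 1² + 3² + 8² = 74
74 → 7² + 4² = 65
65 → 6² + 5² = 61
61 → 6² + 1² = 37
37 → 3² + 7² = 58
58 → 5² + 8² = 89
89 → 8² + 9² = 145
145 → 1² + 4² + 5² = 42
42 → 4² + 2² = 20
20 → 2² + 0² = 4
4 → 4² = 16
16 → 1² + 6² = 37  — 37 already seen; the sequence cycles without reaching 1.

not happy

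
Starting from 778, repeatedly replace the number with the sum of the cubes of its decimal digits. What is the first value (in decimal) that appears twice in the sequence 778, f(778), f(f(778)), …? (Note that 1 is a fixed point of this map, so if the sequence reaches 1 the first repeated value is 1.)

778 → 7³ + 7³ + 8³ = 1198
1198 → 1³ + 1³ + 9³ + 8³ = 1243
1243 → 1³ + 2³ + 4³ + 3³ = 100
100 → 1³ + 0³ + 0³ = 1  — reached the fixed point 1.
1 → 1, so 1 is the first repeated value.

1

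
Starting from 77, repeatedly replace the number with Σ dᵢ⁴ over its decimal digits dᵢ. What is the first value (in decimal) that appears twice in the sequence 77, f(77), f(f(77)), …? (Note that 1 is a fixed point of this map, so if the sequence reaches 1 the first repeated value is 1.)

77 → 7⁴ + 7⁴ = 2401 + 2401 = 4802
4802 → 4⁴ + 8⁴ + 0⁴ + 2⁴ = 256 + 4096 + 0 + 16 = 4368
4368 → 4⁴ + 3⁴ + 6⁴ + 8⁴ = 256 + 81 + 1296 + 4096 = 5729
5729 → 5⁴ + 7⁴ + 2⁴ + 9⁴ = 625 + 2401 + 16 + 6561 = 9603
9603 → 9⁴ + 6⁴ + 0⁴ + 3⁴ = 6561 + 1296 + 0 + 81 = 7938
7938 → 7⁴ + 9⁴ + 3⁴ + 8⁴ = 2401 + 6561 + 81 + 4096 = 13139
13139 → 1⁴ + 3⁴ + 1⁴ + 3⁴ + 9⁴ = 1 + 81 + 1 + 81 + 6561 = 6725
6725 → 6⁴ + 7⁴ + 2⁴ + 5⁴ = 1296 + 2401 + 16 + 625 = 4338
4338 → 4⁴ + 3⁴ + 3⁴ + 8⁴ = 256 + 81 + 81 + 4096 = 4514
4514 → 4⁴ + 5⁴ + 1⁴ + 4⁴ = 256 + 625 + 1 + 256 = 1138
1138 → 1⁴ + 1⁴ + 3⁴ + 8⁴ = 1 + 1 + 81 + 4096 = 4179
4179 → 4⁴ + 1⁴ + 7⁴ + 9⁴ = 256 + 1 + 2401 + 6561 = 9219
9219 → 9⁴ + 2⁴ + 1⁴ + 9⁴ = 6561 + 16 + 1 + 6561 = 13139  — 13139 already appeared earlier.

13139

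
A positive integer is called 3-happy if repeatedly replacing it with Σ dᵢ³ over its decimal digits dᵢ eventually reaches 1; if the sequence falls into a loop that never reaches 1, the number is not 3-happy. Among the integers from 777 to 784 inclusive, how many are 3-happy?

777: 777 → 1029 → 738 → 882 → 1032 → 36 → 243 → 99 → 1458 → 702 → 351 → 153 → 153  (repeats 153)
778: 778 → 1198 → 1243 → 100 → 1  (reaches 1)
779: 779 → 1415 → 191 → 731 → 371 → 371  (repeats 371)
780: 780 → 855 → 762 → 567 → 684 → 792 → 1080 → 513 → 153 → 153  (repeats 153)
781: 781 → 856 → 853 → 664 → 496 → 1009 → 730 → 370 → 370  (repeats 370)
782: 782 → 863 → 755 → 593 → 881 → 1025 → 134 → 92 → 737 → 713 → 371 → 371  (repeats 371)
783: 783 → 882 → 1032 → 36 → 243 → 99 → 1458 → 702 → 351 → 153 → 153  (repeats 153)
784: 784 → 919 → 1459 → 919  (repeats 919)
3-happy: 778

1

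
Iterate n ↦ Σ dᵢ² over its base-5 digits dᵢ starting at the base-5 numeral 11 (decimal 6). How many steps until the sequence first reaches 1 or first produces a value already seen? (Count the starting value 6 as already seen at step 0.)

6 = (1,1)_5 → 1² + 1² = 2
2 = (2)_5 → 2² = 4
4 = (4)_5 → 4² = 16
16 = (3,1)_5 → 3² + 1² = 10
10 = (2,0)_5 → 2² + 0² = 4  — 4 repeats.
That took 5 steps.

5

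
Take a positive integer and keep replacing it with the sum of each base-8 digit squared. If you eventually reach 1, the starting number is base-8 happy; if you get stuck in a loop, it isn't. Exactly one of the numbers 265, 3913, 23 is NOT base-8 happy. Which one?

265: 265 → 18 → 8 → 1  — reaches 1 (base-8 happy)
3913: 3913 → 76 → 18 → 8 → 1  — reaches 1 (base-8 happy)
23: 23 → 53 → 61 → 74 → 6 → 36 → 32 → 16 → 4 → 16  — repeats 16 (not base-8 happy)

23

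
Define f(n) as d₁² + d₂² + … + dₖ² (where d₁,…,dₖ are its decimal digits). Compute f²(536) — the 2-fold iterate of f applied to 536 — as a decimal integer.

536 → 5² + 3² + 6² = 25 + 9 + 36 = 70
70 → 7² + 0² = 49 + 0 = 49

49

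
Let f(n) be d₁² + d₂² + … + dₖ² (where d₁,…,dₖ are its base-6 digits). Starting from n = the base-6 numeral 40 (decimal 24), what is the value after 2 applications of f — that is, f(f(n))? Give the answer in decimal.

24 = (4,0)_6 → 4² + 0² = 16 + 0 = 16
16 = (2,4)_6 → 2² + 4² = 4 + 16 = 20

20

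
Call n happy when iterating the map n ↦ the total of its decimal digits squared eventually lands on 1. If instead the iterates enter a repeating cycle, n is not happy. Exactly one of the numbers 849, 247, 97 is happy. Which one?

849: 849 → 161 → 38 → 73 → 58 → 89 → 145 → 42 → 20 → 4 → 16 → 37 → 58  — repeats 58 (not happy)
247: 247 → 69 → 117 → 51 → 26 → 40 → 16 → 37 → 58 → 89 → 145 → 42 → 20 → 4 → 16  — repeats 16 (not happy)
97: 97 → 130 → 10 → 1  — reaches 1 (happy)

97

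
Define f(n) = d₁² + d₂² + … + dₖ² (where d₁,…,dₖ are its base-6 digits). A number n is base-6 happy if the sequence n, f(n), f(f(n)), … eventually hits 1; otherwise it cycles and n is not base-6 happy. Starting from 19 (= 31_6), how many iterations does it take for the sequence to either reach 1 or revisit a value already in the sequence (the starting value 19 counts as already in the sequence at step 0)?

10

19 = (3,1)_6 → 3² + 1² = 10
10 = (1,4)_6 → 1² + 4² = 17
17 = (2,5)_6 → 2² + 5² = 29
29 = (4,5)_6 → 4² + 5² = 41
41 = (1,0,5)_6 → 1² + 0² + 5² = 26
26 = (4,2)_6 → 4² + 2² = 20
20 = (3,2)_6 → 3² + 2² = 13
13 = (2,1)_6 → 2² + 1² = 5
5 = (5)_6 → 5² = 25
25 = (4,1)_6 → 4² + 1² = 17  — 17 repeats.
That took 10 steps.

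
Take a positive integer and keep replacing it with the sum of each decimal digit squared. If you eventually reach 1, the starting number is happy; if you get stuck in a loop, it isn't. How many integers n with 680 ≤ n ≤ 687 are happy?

680: 680 → 100 → 1  — happy
681: 681 → 101 → 2 → 4 → 16 → 37 → 58 → 89 → 145 → 42 → 20 → 4  — not happy
682: 682 → 104 → 17 → 50 → 25 → 29 → 85 → 89 → 145 → 42 → 20 → 4 → 16 → 37 → 58 → 89  — not happy
683: 683 → 109 → 82 → 68 → 100 → 1  — happy
684: 684 → 116 → 38 → 73 → 58 → 89 → 145 → 42 → 20 → 4 → 16 → 37 → 58  — not happy
685: 685 → 125 → 30 → 9 → 81 → 65 → 61 → 37 → 58 → 89 → 145 → 42 → 20 → 4 → 16 → 37  — not happy
686: 686 → 136 → 46 → 52 → 29 → 85 → 89 → 145 → 42 → 20 → 4 → 16 → 37 → 58 → 89  — not happy
687: 687 → 149 → 98 → 145 → 42 → 20 → 4 → 16 → 37 → 58 → 89 → 145  — not happy
happy: 680, 683

2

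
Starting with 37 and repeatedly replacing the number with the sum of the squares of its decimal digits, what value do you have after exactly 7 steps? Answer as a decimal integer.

16

37 → 3² + 7² = 58
58 → 5² + 8² = 89
89 → 8² + 9² = 145
145 → 1² + 4² + 5² = 42
42 → 4² + 2² = 20
20 → 2² + 0² = 4
4 → 4² = 16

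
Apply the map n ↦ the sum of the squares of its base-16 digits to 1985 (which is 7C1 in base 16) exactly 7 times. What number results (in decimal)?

1985 = (7,12,1)_16 → 7² + 12² + 1² = 49 + 144 + 1 = 194
194 = (12,2)_16 → 12² + 2² = 144 + 4 = 148
148 = (9,4)_16 → 9² + 4² = 81 + 16 = 97
97 = (6,1)_16 → 6² + 1² = 36 + 1 = 37
37 = (2,5)_16 → 2² + 5² = 4 + 25 = 29
29 = (1,13)_16 → 1² + 13² = 1 + 169 = 170
170 = (10,10)_16 → 10² + 10² = 100 + 100 = 200

200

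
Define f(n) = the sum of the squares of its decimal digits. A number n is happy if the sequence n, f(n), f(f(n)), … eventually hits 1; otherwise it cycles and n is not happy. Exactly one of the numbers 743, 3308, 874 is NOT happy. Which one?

743

743: 743 → 74 → 65 → 61 → 37 → 58 → 89 → 145 → 42 → 20 → 4 → 16 → 37  — repeats 37 (not happy)
3308: 3308 → 82 → 68 → 100 → 1  — reaches 1 (happy)
874: 874 → 129 → 86 → 100 → 1  — reaches 1 (happy)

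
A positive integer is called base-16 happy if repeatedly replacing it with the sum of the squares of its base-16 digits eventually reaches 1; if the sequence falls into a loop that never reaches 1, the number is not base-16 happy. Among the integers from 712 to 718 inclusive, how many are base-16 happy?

2

712: 712 → 212 → 185 → 202 → 244 → 241 → 226 → 200 → 208 → 169 → 181 → 146 → 85 → 50 → 13 → 169  (repeats 169)
713: 713 → 229 → 221 → 338 → 30 → 197 → 169 → 181 → 146 → 85 → 50 → 13 → 169  (repeats 169)
714: 714 → 248 → 289 → 6 → 36 → 20 → 17 → 2 → 4 → 16 → 1  (reaches 1)
715: 715 → 269 → 170 → 200 → 208 → 169 → 181 → 146 → 85 → 50 → 13 → 169  (repeats 169)
716: 716 → 292 → 21 → 26 → 101 → 61 → 178 → 125 → 218 → 269 → 170 → 200 → 208 → 169 → 181 → 146 → 85 → 50 → 13 → 169  (repeats 169)
717: 717 → 317 → 179 → 130 → 68 → 32 → 4 → 16 → 1  (reaches 1)
718: 718 → 344 → 90 → 125 → 218 → 269 → 170 → 200 → 208 → 169 → 181 → 146 → 85 → 50 → 13 → 169  (repeats 169)
base-16 happy: 714, 717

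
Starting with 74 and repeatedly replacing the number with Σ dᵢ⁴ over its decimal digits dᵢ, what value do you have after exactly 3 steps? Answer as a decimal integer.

74 → 7⁴ + 4⁴ = 2401 + 256 = 2657
2657 → 2⁴ + 6⁴ + 5⁴ + 7⁴ = 16 + 1296 + 625 + 2401 = 4338
4338 → 4⁴ + 3⁴ + 3⁴ + 8⁴ = 256 + 81 + 81 + 4096 = 4514

4514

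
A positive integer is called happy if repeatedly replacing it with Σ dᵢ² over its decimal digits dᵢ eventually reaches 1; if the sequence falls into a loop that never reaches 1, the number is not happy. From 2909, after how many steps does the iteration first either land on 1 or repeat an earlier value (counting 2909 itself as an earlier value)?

2909 → 2² + 9² + 0² + 9² = 4 + 81 + 0 + 81 = 166
166 → 1² + 6² + 6² = 1 + 36 + 36 = 73
73 → 7² + 3² = 49 + 9 = 58
58 → 5² + 8² = 25 + 64 = 89
89 → 8² + 9² = 64 + 81 = 145
145 → 1² + 4² + 5² = 1 + 16 + 25 = 42
42 → 4² + 2² = 16 + 4 = 20
20 → 2² + 0² = 4 + 0 = 4
4 → 4² = 16
16 → 1² + 6² = 1 + 36 = 37
37 → 3² + 7² = 9 + 49 = 58  — 58 repeats.
That took 11 steps.

11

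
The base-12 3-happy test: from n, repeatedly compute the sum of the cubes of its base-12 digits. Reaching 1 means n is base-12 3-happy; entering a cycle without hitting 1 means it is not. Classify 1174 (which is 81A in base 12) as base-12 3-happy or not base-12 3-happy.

1174 = (8,1,10)_12 → 8³ + 1³ + 10³ = 512 + 1 + 1000 = 1513
1513 = (10,6,1)_12 → 10³ + 6³ + 1³ = 1000 + 216 + 1 = 1217
1217 = (8,5,5)_12 → 8³ + 5³ + 5³ = 512 + 125 + 125 = 762
762 = (5,3,6)_12 → 5³ + 3³ + 6³ = 125 + 27 + 216 = 368
368 = (2,6,8)_12 → 2³ + 6³ + 8³ = 8 + 216 + 512 = 736
736 = (5,1,4)_12 → 5³ + 1³ + 4³ = 125 + 1 + 64 = 190
190 = (1,3,10)_12 → 1³ + 3³ + 10³ = 1 + 27 + 1000 = 1028
1028 = (7,1,8)_12 → 7³ + 1³ + 8³ = 343 + 1 + 512 = 856
856 = (5,11,4)_12 → 5³ + 11³ + 4³ = 125 + 1331 + 64 = 1520
1520 = (10,6,8)_12 → 10³ + 6³ + 8³ = 1000 + 216 + 512 = 1728
1728 = (1,0,0,0)_12 → 1³ + 0³ + 0³ + 0³ = 1 + 0 + 0 + 0 = 1  — reached 1.

base-12 3-happy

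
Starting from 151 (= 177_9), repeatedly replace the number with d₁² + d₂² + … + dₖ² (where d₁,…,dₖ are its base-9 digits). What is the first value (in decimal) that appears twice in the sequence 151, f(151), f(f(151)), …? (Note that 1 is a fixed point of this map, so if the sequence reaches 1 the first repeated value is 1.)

151 = (1,7,7)_9 → 99
99 = (1,2,0)_9 → 5
5 = (5)_9 → 25
25 = (2,7)_9 → 53
53 = (5,8)_9 → 89
89 = (1,0,8)_9 → 65
65 = (7,2)_9 → 53  — 53 already appeared earlier.

53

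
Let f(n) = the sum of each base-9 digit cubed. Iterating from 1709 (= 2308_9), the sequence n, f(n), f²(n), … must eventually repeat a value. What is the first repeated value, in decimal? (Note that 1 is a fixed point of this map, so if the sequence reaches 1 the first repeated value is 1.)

1709 = (2,3,0,8)_9 → 547
547 = (6,6,7)_9 → 775
775 = (1,0,5,1)_9 → 127
127 = (1,5,1)_9 → 127  — 127 already appeared earlier.

127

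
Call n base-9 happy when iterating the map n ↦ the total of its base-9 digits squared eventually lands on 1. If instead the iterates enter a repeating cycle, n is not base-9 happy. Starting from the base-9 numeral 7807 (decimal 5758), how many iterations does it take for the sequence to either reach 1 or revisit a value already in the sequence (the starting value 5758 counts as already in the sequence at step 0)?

5

5758 = (7,8,0,7)_9 → 162
162 = (2,0,0)_9 → 4
4 = (4)_9 → 16
16 = (1,7)_9 → 50
50 = (5,5)_9 → 50  — 50 repeats.
That took 5 steps.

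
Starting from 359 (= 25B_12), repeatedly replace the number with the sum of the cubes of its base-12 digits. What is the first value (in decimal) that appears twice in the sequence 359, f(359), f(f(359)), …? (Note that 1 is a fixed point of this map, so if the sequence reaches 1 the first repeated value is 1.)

359 = (2,5,11)_12 → 2³ + 5³ + 11³ = 8 + 125 + 1331 = 1464
1464 = (10,2,0)_12 → 10³ + 2³ + 0³ = 1000 + 8 + 0 = 1008
1008 = (7,0,0)_12 → 7³ + 0³ + 0³ = 343 + 0 + 0 = 343
343 = (2,4,7)_12 → 2³ + 4³ + 7³ = 8 + 64 + 343 = 415
415 = (2,10,7)_12 → 2³ + 10³ + 7³ = 8 + 1000 + 343 = 1351
1351 = (9,4,7)_12 → 9³ + 4³ + 7³ = 729 + 64 + 343 = 1136
1136 = (7,10,8)_12 → 7³ + 10³ + 8³ = 343 + 1000 + 512 = 1855
1855 = (1,0,10,7)_12 → 1³ + 0³ + 10³ + 7³ = 1 + 0 + 1000 + 343 = 1344
1344 = (9,4,0)_12 → 9³ + 4³ + 0³ = 729 + 64 + 0 = 793
793 = (5,6,1)_12 → 5³ + 6³ + 1³ = 125 + 216 + 1 = 342
342 = (2,4,6)_12 → 2³ + 4³ + 6³ = 8 + 64 + 216 = 288
288 = (2,0,0)_12 → 2³ + 0³ + 0³ = 8 + 0 + 0 = 8
8 = (8)_12 → 8³ = 512
512 = (3,6,8)_12 → 3³ + 6³ + 8³ = 27 + 216 + 512 = 755
755 = (5,2,11)_12 → 5³ + 2³ + 11³ = 125 + 8 + 1331 = 1464  — 1464 already appeared earlier.

1464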